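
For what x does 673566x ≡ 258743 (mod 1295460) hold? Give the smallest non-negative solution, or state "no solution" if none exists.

gcd(673566, 1295460):
1295460 = 1*673566 + 621894
673566 = 1*621894 + 51672
621894 = 12*51672 + 1830
51672 = 28*1830 + 432
1830 = 4*432 + 102
432 = 4*102 + 24
102 = 4*24 + 6
24 = 4*6 + 0
gcd = 6, but 6 ∤ 258743, so the congruence has no solution.

no solution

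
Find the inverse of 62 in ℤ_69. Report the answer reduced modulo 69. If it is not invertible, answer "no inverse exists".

59

Run Euclid on (69, 62):
69 = 1*62 + 7
62 = 8*7 + 6
7 = 1*6 + 1
6 = 6*1 + 0
The gcd is 1. Working backward:
1 = 7 − 6
1 = −62 + 9·7
1 = 9·69 − 10·62
So 62·(-10) ≡ 1 (mod 69), and -10 ≡ 59 (mod 69).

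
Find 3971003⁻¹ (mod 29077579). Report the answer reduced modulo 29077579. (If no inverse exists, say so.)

9306561

Extended Euclidean algorithm:
29077579 = 7·3971003 + 1280558
3971003 = 3·1280558 + 129329
1280558 = 9·129329 + 116597
129329 = 1·116597 + 12732
116597 = 9·12732 + 2009
12732 = 6·2009 + 678
2009 = 2·678 + 653
678 = 1·653 + 25
653 = 26·25 + 3
25 = 8·3 + 1
3 = 3·1 + 0
gcd = 1, so the inverse exists. Back-substitute:
1 = 25 − 8·3
1 = −8·653 + 209·25
1 = 209·678 − 217·653
1 = −217·2009 + 643·678
1 = 643·12732 − 4075·2009
1 = −4075·116597 + 37318·12732
1 = 37318·129329 − 41393·116597
1 = −41393·1280558 + 409855·129329
1 = 409855·3971003 − 1270958·1280558
1 = −1270958·29077579 + 9306561·3971003
So 3971003·9306561 ≡ 1 (mod 29077579).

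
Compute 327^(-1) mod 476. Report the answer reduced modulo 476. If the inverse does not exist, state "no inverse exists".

gcd(476, 327) by repeated division:
476 = 1·327 + 149
327 = 2·149 + 29
149 = 5·29 + 4
29 = 7·4 + 1
4 = 4·1 + 0
gcd = 1, so the inverse exists. Back-substitute:
1 = 29 − 7·4
1 = −7·149 + 36·29
1 = 36·327 − 79·149
1 = −79·476 + 115·327
So 327·115 ≡ 1 (mod 476).

115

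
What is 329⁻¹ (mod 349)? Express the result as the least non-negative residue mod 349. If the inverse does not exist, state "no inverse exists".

157

Extended Euclidean algorithm:
349 = 1*329 + 20
329 = 16*20 + 9
20 = 2*9 + 2
9 = 4*2 + 1
2 = 2*1 + 0
gcd = 1, so the inverse exists. Back-substitute:
1 = 9 − 4·2
1 = −4·20 + 9·9
1 = 9·329 − 148·20
1 = −148·349 + 157·329
So 329·157 ≡ 1 (mod 349).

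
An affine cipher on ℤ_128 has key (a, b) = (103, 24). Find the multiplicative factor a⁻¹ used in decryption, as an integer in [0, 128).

87

Extended Euclidean algorithm:
128 = 1×103 + 25
103 = 4×25 + 3
25 = 8×3 + 1
3 = 3×1 + 0
gcd = 1, so the inverse exists. Back-substitute:
1 = 25 − 8·3
1 = −8·103 + 33·25
1 = 33·128 − 41·103
Hence 103⁻¹ ≡ -41 ≡ 87 (mod 128).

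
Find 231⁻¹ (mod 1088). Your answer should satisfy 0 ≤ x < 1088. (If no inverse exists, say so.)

471

Run Euclid on (1088, 231):
1088 = 4·231 + 164
231 = 1·164 + 67
164 = 2·67 + 30
67 = 2·30 + 7
30 = 4·7 + 2
7 = 3·2 + 1
2 = 2·1 + 0
Since gcd(231, 1088) = 1, back-substitute to write 1 as a combination:
1 = 7 − 3·2
1 = −3·30 + 13·7
1 = 13·67 − 29·30
1 = −29·164 + 71·67
1 = 71·231 − 100·164
1 = −100·1088 + 471·231
So 231·471 ≡ 1 (mod 1088).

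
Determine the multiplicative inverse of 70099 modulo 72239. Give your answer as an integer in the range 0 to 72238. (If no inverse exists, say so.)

gcd(72239, 70099) by repeated division:
72239 = 1*70099 + 2140
70099 = 32*2140 + 1619
2140 = 1*1619 + 521
1619 = 3*521 + 56
521 = 9*56 + 17
56 = 3*17 + 5
17 = 3*5 + 2
5 = 2*2 + 1
2 = 2*1 + 0
gcd = 1, so the inverse exists. Back-substitute:
1 = 5 − 2·2
1 = −2·17 + 7·5
1 = 7·56 − 23·17
1 = −23·521 + 214·56
1 = 214·1619 − 665·521
1 = −665·2140 + 879·1619
1 = 879·70099 − 28793·2140
1 = −28793·72239 + 29672·70099
So 70099·29672 ≡ 1 (mod 72239).

29672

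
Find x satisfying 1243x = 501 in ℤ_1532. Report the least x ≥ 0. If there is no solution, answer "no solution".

First find gcd(1243, 1532):
1532 = 1·1243 + 289
1243 = 4·289 + 87
289 = 3·87 + 28
87 = 3·28 + 3
28 = 9·3 + 1
3 = 3·1 + 0
gcd = 1, so a unique solution mod 1532 exists.
Back-substitute for the Bézout coefficients:
1 = 28 − 9·3
1 = −9·87 + 28·28
1 = 28·289 − 93·87
1 = −93·1243 + 400·289
1 = 400·1532 − 493·1243
So 1243·(-493) ≡ 1 (mod 1532), giving 1243⁻¹ ≡ 1039.
x ≡ 1243⁻¹·501 ≡ 1039·501 ≡ 1191 (mod 1532).

1191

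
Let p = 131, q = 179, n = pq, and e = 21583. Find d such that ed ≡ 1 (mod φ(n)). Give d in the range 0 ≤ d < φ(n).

16467

φ(n) = (p−1)(q−1) = 130·178 = 23140.
Need d with 21583·d ≡ 1 (mod 23140). Apply the extended Euclidean algorithm:
23140 = 1·21583 + 1557
21583 = 13·1557 + 1342
1557 = 1·1342 + 215
1342 = 6·215 + 52
215 = 4·52 + 7
52 = 7·7 + 3
7 = 2·3 + 1
3 = 3·1 + 0
Back-substitute:
1 = 7 − 2·3
1 = −2·52 + 15·7
1 = 15·215 − 62·52
1 = −62·1342 + 387·215
1 = 387·1557 − 449·1342
1 = −449·21583 + 6224·1557
1 = 6224·23140 − 6673·21583
So 21583·(-6673) ≡ 1 (mod 23140), hence d ≡ -6673 ≡ 16467 (mod 23140).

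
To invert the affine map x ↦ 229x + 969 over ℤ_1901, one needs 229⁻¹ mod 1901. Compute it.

606

Run Euclid on (1901, 229):
1901 = 8*229 + 69
229 = 3*69 + 22
69 = 3*22 + 3
22 = 7*3 + 1
3 = 3*1 + 0
gcd = 1, so the inverse exists. Back-substitute:
1 = 22 − 7·3
1 = −7·69 + 22·22
1 = 22·229 − 73·69
1 = −73·1901 + 606·229
So 229·606 ≡ 1 (mod 1901).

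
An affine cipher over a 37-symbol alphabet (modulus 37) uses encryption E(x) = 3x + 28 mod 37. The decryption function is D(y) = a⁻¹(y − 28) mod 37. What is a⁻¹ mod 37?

Apply the Euclidean algorithm to 37 and 3:
37 = 12*3 + 1
3 = 3*1 + 0
Since gcd(3, 37) = 1, back-substitute to write 1 as a combination:
1 = 37 − 12·3
Thus 3·(-12) ≡ 1 (mod 37); reducing, -12 mod 37 = 25.

25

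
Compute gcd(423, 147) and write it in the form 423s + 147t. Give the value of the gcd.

Repeated division:
423 = 2×147 + 129
147 = 1×129 + 18
129 = 7×18 + 3
18 = 6×3 + 0
gcd(423, 147) = 3.
Working backward:
3 = 129 − 7·18
3 = −7·147 + 8·129
3 = 8·423 − 23·147
So 3 = (8)·423 + (-23)·147.

3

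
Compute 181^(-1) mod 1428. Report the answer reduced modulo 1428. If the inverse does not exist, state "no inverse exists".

1357

Apply the Euclidean algorithm to 1428 and 181:
1428 = 7·181 + 161
181 = 1·161 + 20
161 = 8·20 + 1
20 = 20·1 + 0
The gcd is 1. Working backward:
1 = 161 − 8·20
1 = −8·181 + 9·161
1 = 9·1428 − 71·181
So 181·(-71) ≡ 1 (mod 1428), and -71 ≡ 1357 (mod 1428).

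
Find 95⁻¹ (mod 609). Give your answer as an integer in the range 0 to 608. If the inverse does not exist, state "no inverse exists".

Extended Euclidean algorithm:
609 = 6*95 + 39
95 = 2*39 + 17
39 = 2*17 + 5
17 = 3*5 + 2
5 = 2*2 + 1
2 = 2*1 + 0
The gcd is 1. Working backward:
1 = 5 − 2·2
1 = −2·17 + 7·5
1 = 7·39 − 16·17
1 = −16·95 + 39·39
1 = 39·609 − 250·95
Thus 95·(-250) ≡ 1 (mod 609); reducing, -250 mod 609 = 359.

359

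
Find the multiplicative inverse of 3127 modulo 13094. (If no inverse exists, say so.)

5251

Apply the Euclidean algorithm to 13094 and 3127:
13094 = 4×3127 + 586
3127 = 5×586 + 197
586 = 2×197 + 192
197 = 1×192 + 5
192 = 38×5 + 2
5 = 2×2 + 1
2 = 2×1 + 0
gcd = 1, so the inverse exists. Back-substitute:
1 = 5 − 2·2
1 = −2·192 + 77·5
1 = 77·197 − 79·192
1 = −79·586 + 235·197
1 = 235·3127 − 1254·586
1 = −1254·13094 + 5251·3127
So 3127·5251 ≡ 1 (mod 13094).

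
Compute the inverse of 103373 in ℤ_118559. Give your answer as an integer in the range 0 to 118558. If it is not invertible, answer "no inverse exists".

28051

Apply the Euclidean algorithm to 118559 and 103373:
118559 = 1×103373 + 15186
103373 = 6×15186 + 12257
15186 = 1×12257 + 2929
12257 = 4×2929 + 541
2929 = 5×541 + 224
541 = 2×224 + 93
224 = 2×93 + 38
93 = 2×38 + 17
38 = 2×17 + 4
17 = 4×4 + 1
4 = 4×1 + 0
The gcd is 1. Working backward:
1 = 17 − 4·4
1 = −4·38 + 9·17
1 = 9·93 − 22·38
1 = −22·224 + 53·93
1 = 53·541 − 128·224
1 = −128·2929 + 693·541
1 = 693·12257 − 2900·2929
1 = −2900·15186 + 3593·12257
1 = 3593·103373 − 24458·15186
1 = −24458·118559 + 28051·103373
So 103373·28051 ≡ 1 (mod 118559).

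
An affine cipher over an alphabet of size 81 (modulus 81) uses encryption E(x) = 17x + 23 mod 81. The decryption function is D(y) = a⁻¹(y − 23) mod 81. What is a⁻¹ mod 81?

62

gcd(81, 17) by repeated division:
81 = 4×17 + 13
17 = 1×13 + 4
13 = 3×4 + 1
4 = 4×1 + 0
Since gcd(17, 81) = 1, back-substitute to write 1 as a combination:
1 = 13 − 3·4
1 = −3·17 + 4·13
1 = 4·81 − 19·17
Thus 17·(-19) ≡ 1 (mod 81); reducing, -19 mod 81 = 62.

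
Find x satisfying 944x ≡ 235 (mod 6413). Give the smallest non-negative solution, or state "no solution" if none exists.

First find gcd(944, 6413):
6413 = 6*944 + 749
944 = 1*749 + 195
749 = 3*195 + 164
195 = 1*164 + 31
164 = 5*31 + 9
31 = 3*9 + 4
9 = 2*4 + 1
4 = 4*1 + 0
gcd = 1, so a unique solution mod 6413 exists.
Back-substitute for the Bézout coefficients:
1 = 9 − 2·4
1 = −2·31 + 7·9
1 = 7·164 − 37·31
1 = −37·195 + 44·164
1 = 44·749 − 169·195
1 = −169·944 + 213·749
1 = 213·6413 − 1447·944
So 944·(-1447) ≡ 1 (mod 6413), giving 944⁻¹ ≡ 4966.
x ≡ 944⁻¹·235 ≡ 4966·235 ≡ 6257 (mod 6413).

6257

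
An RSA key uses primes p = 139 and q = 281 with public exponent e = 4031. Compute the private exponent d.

φ(n) = (p−1)(q−1) = 138·280 = 38640.
Need d with 4031·d ≡ 1 (mod 38640). Apply the extended Euclidean algorithm:
38640 = 9·4031 + 2361
4031 = 1·2361 + 1670
2361 = 1·1670 + 691
1670 = 2·691 + 288
691 = 2·288 + 115
288 = 2·115 + 58
115 = 1·58 + 57
58 = 1·57 + 1
57 = 57·1 + 0
Back-substitute:
1 = 58 − 57
1 = −115 + 2·58
1 = 2·288 − 5·115
1 = −5·691 + 12·288
1 = 12·1670 − 29·691
1 = −29·2361 + 41·1670
1 = 41·4031 − 70·2361
1 = −70·38640 + 671·4031
So 4031·671 ≡ 1 (mod 38640), hence d = 671.

671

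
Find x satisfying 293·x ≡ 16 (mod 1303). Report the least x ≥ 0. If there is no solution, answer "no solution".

467

First find gcd(293, 1303):
1303 = 4×293 + 131
293 = 2×131 + 31
131 = 4×31 + 7
31 = 4×7 + 3
7 = 2×3 + 1
3 = 3×1 + 0
gcd = 1, so a unique solution mod 1303 exists.
Back-substitute for the Bézout coefficients:
1 = 7 − 2·3
1 = −2·31 + 9·7
1 = 9·131 − 38·31
1 = −38·293 + 85·131
1 = 85·1303 − 378·293
So 293·(-378) ≡ 1 (mod 1303), giving 293⁻¹ ≡ 925.
x ≡ 293⁻¹·16 ≡ 925·16 ≡ 467 (mod 1303).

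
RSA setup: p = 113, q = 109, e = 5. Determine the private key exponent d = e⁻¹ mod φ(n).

φ(n) = (p−1)(q−1) = 112·108 = 12096.
Need d with 5·d ≡ 1 (mod 12096). Apply the extended Euclidean algorithm:
12096 = 2419·5 + 1
5 = 5·1 + 0
Back-substitute:
1 = 12096 − 2419·5
So 5·(-2419) ≡ 1 (mod 12096), hence d ≡ -2419 ≡ 9677 (mod 12096).

9677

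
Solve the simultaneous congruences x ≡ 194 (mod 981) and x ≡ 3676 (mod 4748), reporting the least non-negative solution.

3431732

Write x = 194 + 981·k. Then 981·k ≡ 3676 − 194 ≡ 3482 (mod 4748).
Need 981⁻¹ mod 4748. Extended Euclid on (4748, 981):
4748 = 4×981 + 824
981 = 1×824 + 157
824 = 5×157 + 39
157 = 4×39 + 1
39 = 39×1 + 0
Back-substitute:
1 = 157 − 4·39
1 = −4·824 + 21·157
1 = 21·981 − 25·824
1 = −25·4748 + 121·981
981⁻¹ ≡ 121 (mod 4748), so k ≡ 121·3482 ≡ 3498 (mod 4748).
x = 194 + 981·3498 = 3431732.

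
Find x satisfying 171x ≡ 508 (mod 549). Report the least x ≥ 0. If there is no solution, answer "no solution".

gcd(171, 549):
549 = 3*171 + 36
171 = 4*36 + 27
36 = 1*27 + 9
27 = 3*9 + 0
gcd = 9, but 9 ∤ 508, so the congruence has no solution.

no solution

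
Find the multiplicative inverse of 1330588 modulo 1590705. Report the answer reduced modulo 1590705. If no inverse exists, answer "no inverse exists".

58267

Run Euclid on (1590705, 1330588):
1590705 = 1·1330588 + 260117
1330588 = 5·260117 + 30003
260117 = 8·30003 + 20093
30003 = 1·20093 + 9910
20093 = 2·9910 + 273
9910 = 36·273 + 82
273 = 3·82 + 27
82 = 3·27 + 1
27 = 27·1 + 0
The gcd is 1. Working backward:
1 = 82 − 3·27
1 = −3·273 + 10·82
1 = 10·9910 − 363·273
1 = −363·20093 + 736·9910
1 = 736·30003 − 1099·20093
1 = −1099·260117 + 9528·30003
1 = 9528·1330588 − 48739·260117
1 = −48739·1590705 + 58267·1330588
So 1330588·58267 ≡ 1 (mod 1590705).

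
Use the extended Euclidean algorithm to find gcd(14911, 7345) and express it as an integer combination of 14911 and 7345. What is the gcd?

Repeated division:
14911 = 2·7345 + 221
7345 = 33·221 + 52
221 = 4·52 + 13
52 = 4·13 + 0
gcd(14911, 7345) = 13.
Express as a combination:
13 = 221 − 4·52
13 = −4·7345 + 133·221
13 = 133·14911 − 270·7345
So 13 = (133)·14911 + (-270)·7345.

13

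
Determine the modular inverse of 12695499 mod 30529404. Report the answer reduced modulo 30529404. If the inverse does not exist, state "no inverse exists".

Compute gcd(12695499, 30529404):
30529404 = 2·12695499 + 5138406
12695499 = 2·5138406 + 2418687
5138406 = 2·2418687 + 301032
2418687 = 8·301032 + 10431
301032 = 28·10431 + 8964
10431 = 1·8964 + 1467
8964 = 6·1467 + 162
1467 = 9·162 + 9
162 = 18·9 + 0
Since gcd = 9 > 1, 12695499 is not a unit mod 30529404.

no inverse exists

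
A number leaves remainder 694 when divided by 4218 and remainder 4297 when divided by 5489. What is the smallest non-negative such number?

Write x = 694 + 4218·k. Then 4218·k ≡ 4297 − 694 ≡ 3603 (mod 5489).
Need 4218⁻¹ mod 5489. Extended Euclid on (5489, 4218):
5489 = 1×4218 + 1271
4218 = 3×1271 + 405
1271 = 3×405 + 56
405 = 7×56 + 13
56 = 4×13 + 4
13 = 3×4 + 1
4 = 4×1 + 0
Back-substitute:
1 = 13 − 3·4
1 = −3·56 + 13·13
1 = 13·405 − 94·56
1 = −94·1271 + 295·405
1 = 295·4218 − 979·1271
1 = −979·5489 + 1274·4218
4218⁻¹ ≡ 1274 (mod 5489), so k ≡ 1274·3603 ≡ 1418 (mod 5489).
x = 694 + 4218·1418 = 5981818.

5981818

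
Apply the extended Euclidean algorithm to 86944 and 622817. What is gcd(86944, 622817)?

Repeated division:
622817 = 7*86944 + 14209
86944 = 6*14209 + 1690
14209 = 8*1690 + 689
1690 = 2*689 + 312
689 = 2*312 + 65
312 = 4*65 + 52
65 = 1*52 + 13
52 = 4*13 + 0
gcd(86944, 622817) = 13.
Working backward:
13 = 65 − 52
13 = −312 + 5·65
13 = 5·689 − 11·312
13 = −11·1690 + 27·689
13 = 27·14209 − 227·1690
13 = −227·86944 + 1389·14209
13 = 1389·622817 − 9950·86944
So 13 = (1389)·622817 + (-9950)·86944.

13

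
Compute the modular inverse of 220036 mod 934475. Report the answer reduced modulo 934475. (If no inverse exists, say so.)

51341

gcd(934475, 220036) by repeated division:
934475 = 4*220036 + 54331
220036 = 4*54331 + 2712
54331 = 20*2712 + 91
2712 = 29*91 + 73
91 = 1*73 + 18
73 = 4*18 + 1
18 = 18*1 + 0
gcd = 1, so the inverse exists. Back-substitute:
1 = 73 − 4·18
1 = −4·91 + 5·73
1 = 5·2712 − 149·91
1 = −149·54331 + 2985·2712
1 = 2985·220036 − 12089·54331
1 = −12089·934475 + 51341·220036
So 220036·51341 ≡ 1 (mod 934475).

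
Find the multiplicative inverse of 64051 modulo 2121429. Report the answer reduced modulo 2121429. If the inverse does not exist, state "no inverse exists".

430804

Run Euclid on (2121429, 64051):
2121429 = 33·64051 + 7746
64051 = 8·7746 + 2083
7746 = 3·2083 + 1497
2083 = 1·1497 + 586
1497 = 2·586 + 325
586 = 1·325 + 261
325 = 1·261 + 64
261 = 4·64 + 5
64 = 12·5 + 4
5 = 1·4 + 1
4 = 4·1 + 0
gcd = 1, so the inverse exists. Back-substitute:
1 = 5 − 4
1 = −64 + 13·5
1 = 13·261 − 53·64
1 = −53·325 + 66·261
1 = 66·586 − 119·325
1 = −119·1497 + 304·586
1 = 304·2083 − 423·1497
1 = −423·7746 + 1573·2083
1 = 1573·64051 − 13007·7746
1 = −13007·2121429 + 430804·64051
So 64051·430804 ≡ 1 (mod 2121429).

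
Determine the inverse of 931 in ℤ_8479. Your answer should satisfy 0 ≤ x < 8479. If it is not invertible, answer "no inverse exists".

Extended Euclidean algorithm:
8479 = 9*931 + 100
931 = 9*100 + 31
100 = 3*31 + 7
31 = 4*7 + 3
7 = 2*3 + 1
3 = 3*1 + 0
Since gcd(931, 8479) = 1, back-substitute to write 1 as a combination:
1 = 7 − 2·3
1 = −2·31 + 9·7
1 = 9·100 − 29·31
1 = −29·931 + 270·100
1 = 270·8479 − 2459·931
Thus 931·(-2459) ≡ 1 (mod 8479); reducing, -2459 mod 8479 = 6020.

6020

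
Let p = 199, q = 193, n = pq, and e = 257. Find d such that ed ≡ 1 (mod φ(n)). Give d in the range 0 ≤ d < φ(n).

φ(n) = (p−1)(q−1) = 198·192 = 38016.
Need d with 257·d ≡ 1 (mod 38016). Apply the extended Euclidean algorithm:
38016 = 147×257 + 237
257 = 1×237 + 20
237 = 11×20 + 17
20 = 1×17 + 3
17 = 5×3 + 2
3 = 1×2 + 1
2 = 2×1 + 0
Back-substitute:
1 = 3 − 2
1 = −17 + 6·3
1 = 6·20 − 7·17
1 = −7·237 + 83·20
1 = 83·257 − 90·237
1 = −90·38016 + 13313·257
So 257·13313 ≡ 1 (mod 38016), hence d = 13313.

13313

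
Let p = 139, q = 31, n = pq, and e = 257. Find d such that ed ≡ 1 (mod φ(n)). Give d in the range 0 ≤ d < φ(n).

2513

φ(n) = (p−1)(q−1) = 138·30 = 4140.
Need d with 257·d ≡ 1 (mod 4140). Apply the extended Euclidean algorithm:
4140 = 16*257 + 28
257 = 9*28 + 5
28 = 5*5 + 3
5 = 1*3 + 2
3 = 1*2 + 1
2 = 2*1 + 0
Back-substitute:
1 = 3 − 2
1 = −5 + 2·3
1 = 2·28 − 11·5
1 = −11·257 + 101·28
1 = 101·4140 − 1627·257
So 257·(-1627) ≡ 1 (mod 4140), hence d ≡ -1627 ≡ 2513 (mod 4140).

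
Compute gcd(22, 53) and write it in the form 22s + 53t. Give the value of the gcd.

Euclidean algorithm:
53 = 2×22 + 9
22 = 2×9 + 4
9 = 2×4 + 1
4 = 4×1 + 0
gcd(22, 53) = 1.
Working backward:
1 = 9 − 2·4
1 = −2·22 + 5·9
1 = 5·53 − 12·22
So 1 = (5)·53 + (-12)·22.

1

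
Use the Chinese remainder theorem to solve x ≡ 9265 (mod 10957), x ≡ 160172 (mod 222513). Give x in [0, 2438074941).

2316965528

Write x = 9265 + 10957·k. Then 10957·k ≡ 160172 − 9265 ≡ 150907 (mod 222513).
Need 10957⁻¹ mod 222513. Extended Euclid on (222513, 10957):
222513 = 20·10957 + 3373
10957 = 3·3373 + 838
3373 = 4·838 + 21
838 = 39·21 + 19
21 = 1·19 + 2
19 = 9·2 + 1
2 = 2·1 + 0
Back-substitute:
1 = 19 − 9·2
1 = −9·21 + 10·19
1 = 10·838 − 399·21
1 = −399·3373 + 1606·838
1 = 1606·10957 − 5217·3373
1 = −5217·222513 + 105946·10957
10957⁻¹ ≡ 105946 (mod 222513), so k ≡ 105946·150907 ≡ 211459 (mod 222513).
x = 9265 + 10957·211459 = 2316965528.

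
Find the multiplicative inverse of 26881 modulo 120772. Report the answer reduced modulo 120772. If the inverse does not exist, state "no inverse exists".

54269

Apply the Euclidean algorithm to 120772 and 26881:
120772 = 4·26881 + 13248
26881 = 2·13248 + 385
13248 = 34·385 + 158
385 = 2·158 + 69
158 = 2·69 + 20
69 = 3·20 + 9
20 = 2·9 + 2
9 = 4·2 + 1
2 = 2·1 + 0
The gcd is 1. Working backward:
1 = 9 − 4·2
1 = −4·20 + 9·9
1 = 9·69 − 31·20
1 = −31·158 + 71·69
1 = 71·385 − 173·158
1 = −173·13248 + 5953·385
1 = 5953·26881 − 12079·13248
1 = −12079·120772 + 54269·26881
So 26881·54269 ≡ 1 (mod 120772).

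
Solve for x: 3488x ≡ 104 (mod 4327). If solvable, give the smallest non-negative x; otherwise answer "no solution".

First find gcd(3488, 4327):
4327 = 1×3488 + 839
3488 = 4×839 + 132
839 = 6×132 + 47
132 = 2×47 + 38
47 = 1×38 + 9
38 = 4×9 + 2
9 = 4×2 + 1
2 = 2×1 + 0
gcd = 1, so a unique solution mod 4327 exists.
Back-substitute for the Bézout coefficients:
1 = 9 − 4·2
1 = −4·38 + 17·9
1 = 17·47 − 21·38
1 = −21·132 + 59·47
1 = 59·839 − 375·132
1 = −375·3488 + 1559·839
1 = 1559·4327 − 1934·3488
So 3488·(-1934) ≡ 1 (mod 4327), giving 3488⁻¹ ≡ 2393.
x ≡ 3488⁻¹·104 ≡ 2393·104 ≡ 2233 (mod 4327).

2233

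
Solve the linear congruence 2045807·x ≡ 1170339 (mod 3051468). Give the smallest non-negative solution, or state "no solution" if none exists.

First find gcd(2045807, 3051468):
3051468 = 1*2045807 + 1005661
2045807 = 2*1005661 + 34485
1005661 = 29*34485 + 5596
34485 = 6*5596 + 909
5596 = 6*909 + 142
909 = 6*142 + 57
142 = 2*57 + 28
57 = 2*28 + 1
28 = 28*1 + 0
gcd = 1, so a unique solution mod 3051468 exists.
Back-substitute for the Bézout coefficients:
1 = 57 − 2·28
1 = −2·142 + 5·57
1 = 5·909 − 32·142
1 = −32·5596 + 197·909
1 = 197·34485 − 1214·5596
1 = −1214·1005661 + 35403·34485
1 = 35403·2045807 − 72020·1005661
1 = −72020·3051468 + 107423·2045807
So 2045807·(107423) ≡ 1 (mod 3051468), giving 2045807⁻¹ ≡ 107423.
x ≡ 2045807⁻¹·1170339 ≡ 107423·1170339 ≡ 844797 (mod 3051468).

844797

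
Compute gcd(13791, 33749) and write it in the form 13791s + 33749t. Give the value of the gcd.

1

Euclidean algorithm:
33749 = 2·13791 + 6167
13791 = 2·6167 + 1457
6167 = 4·1457 + 339
1457 = 4·339 + 101
339 = 3·101 + 36
101 = 2·36 + 29
36 = 1·29 + 7
29 = 4·7 + 1
7 = 7·1 + 0
gcd(13791, 33749) = 1.
Express as a combination:
1 = 29 − 4·7
1 = −4·36 + 5·29
1 = 5·101 − 14·36
1 = −14·339 + 47·101
1 = 47·1457 − 202·339
1 = −202·6167 + 855·1457
1 = 855·13791 − 1912·6167
1 = −1912·33749 + 4679·13791
So 1 = (-1912)·33749 + (4679)·13791.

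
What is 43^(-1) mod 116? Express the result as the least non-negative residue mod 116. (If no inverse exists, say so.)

27

Apply the Euclidean algorithm to 116 and 43:
116 = 2*43 + 30
43 = 1*30 + 13
30 = 2*13 + 4
13 = 3*4 + 1
4 = 4*1 + 0
gcd = 1, so the inverse exists. Back-substitute:
1 = 13 − 3·4
1 = −3·30 + 7·13
1 = 7·43 − 10·30
1 = −10·116 + 27·43
So 43·27 ≡ 1 (mod 116).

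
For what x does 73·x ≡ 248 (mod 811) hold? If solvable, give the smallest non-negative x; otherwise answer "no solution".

470

First find gcd(73, 811):
811 = 11×73 + 8
73 = 9×8 + 1
8 = 8×1 + 0
gcd = 1, so a unique solution mod 811 exists.
Back-substitute for the Bézout coefficients:
1 = 73 − 9·8
1 = −9·811 + 100·73
So 73·(100) ≡ 1 (mod 811), giving 73⁻¹ ≡ 100.
x ≡ 73⁻¹·248 ≡ 100·248 ≡ 470 (mod 811).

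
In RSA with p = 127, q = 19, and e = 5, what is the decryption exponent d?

1361

φ(n) = (p−1)(q−1) = 126·18 = 2268.
Need d with 5·d ≡ 1 (mod 2268). Apply the extended Euclidean algorithm:
2268 = 453*5 + 3
5 = 1*3 + 2
3 = 1*2 + 1
2 = 2*1 + 0
Back-substitute:
1 = 3 − 2
1 = −5 + 2·3
1 = 2·2268 − 907·5
So 5·(-907) ≡ 1 (mod 2268), hence d ≡ -907 ≡ 1361 (mod 2268).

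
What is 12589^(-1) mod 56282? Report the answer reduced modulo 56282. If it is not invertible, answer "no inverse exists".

gcd(56282, 12589) by repeated division:
56282 = 4×12589 + 5926
12589 = 2×5926 + 737
5926 = 8×737 + 30
737 = 24×30 + 17
30 = 1×17 + 13
17 = 1×13 + 4
13 = 3×4 + 1
4 = 4×1 + 0
gcd = 1, so the inverse exists. Back-substitute:
1 = 13 − 3·4
1 = −3·17 + 4·13
1 = 4·30 − 7·17
1 = −7·737 + 172·30
1 = 172·5926 − 1383·737
1 = −1383·12589 + 2938·5926
1 = 2938·56282 − 13135·12589
Hence 12589⁻¹ ≡ -13135 ≡ 43147 (mod 56282).

43147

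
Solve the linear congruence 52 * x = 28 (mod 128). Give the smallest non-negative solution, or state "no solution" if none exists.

First find gcd(52, 128):
128 = 2·52 + 24
52 = 2·24 + 4
24 = 6·4 + 0
gcd = 4 and 4 | 28, so solutions exist. Divide through by 4: 13x ≡ 7 (mod 32).
Now find 13⁻¹ mod 32:
32 = 2×13 + 6
13 = 2×6 + 1
6 = 6×1 + 0
Back-substitute:
1 = 13 − 2·6
1 = −2·32 + 5·13
So 13⁻¹ ≡ 5 (mod 32).
Then x ≡ 5·7 ≡ 3 (mod 32); the smallest non-negative solution is x = 3.

3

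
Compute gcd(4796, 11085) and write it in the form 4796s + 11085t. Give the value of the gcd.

1

Euclidean algorithm:
11085 = 2*4796 + 1493
4796 = 3*1493 + 317
1493 = 4*317 + 225
317 = 1*225 + 92
225 = 2*92 + 41
92 = 2*41 + 10
41 = 4*10 + 1
10 = 10*1 + 0
gcd(4796, 11085) = 1.
Express as a combination:
1 = 41 − 4·10
1 = −4·92 + 9·41
1 = 9·225 − 22·92
1 = −22·317 + 31·225
1 = 31·1493 − 146·317
1 = −146·4796 + 469·1493
1 = 469·11085 − 1084·4796
So 1 = (469)·11085 + (-1084)·4796.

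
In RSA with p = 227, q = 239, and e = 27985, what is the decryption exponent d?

1553

φ(n) = (p−1)(q−1) = 226·238 = 53788.
Need d with 27985·d ≡ 1 (mod 53788). Apply the extended Euclidean algorithm:
53788 = 1·27985 + 25803
27985 = 1·25803 + 2182
25803 = 11·2182 + 1801
2182 = 1·1801 + 381
1801 = 4·381 + 277
381 = 1·277 + 104
277 = 2·104 + 69
104 = 1·69 + 35
69 = 1·35 + 34
35 = 1·34 + 1
34 = 34·1 + 0
Back-substitute:
1 = 35 − 34
1 = −69 + 2·35
1 = 2·104 − 3·69
1 = −3·277 + 8·104
1 = 8·381 − 11·277
1 = −11·1801 + 52·381
1 = 52·2182 − 63·1801
1 = −63·25803 + 745·2182
1 = 745·27985 − 808·25803
1 = −808·53788 + 1553·27985
So 27985·1553 ≡ 1 (mod 53788), hence d = 1553.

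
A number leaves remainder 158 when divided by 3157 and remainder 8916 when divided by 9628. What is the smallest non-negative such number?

Write x = 158 + 3157·k. Then 3157·k ≡ 8916 − 158 ≡ 8758 (mod 9628).
Need 3157⁻¹ mod 9628. Extended Euclid on (9628, 3157):
9628 = 3×3157 + 157
3157 = 20×157 + 17
157 = 9×17 + 4
17 = 4×4 + 1
4 = 4×1 + 0
Back-substitute:
1 = 17 − 4·4
1 = −4·157 + 37·17
1 = 37·3157 − 744·157
1 = −744·9628 + 2269·3157
3157⁻¹ ≡ 2269 (mod 9628), so k ≡ 2269·8758 ≡ 9338 (mod 9628).
x = 158 + 3157·9338 = 29480224.

29480224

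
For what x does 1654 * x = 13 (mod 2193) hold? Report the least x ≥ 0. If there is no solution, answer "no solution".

1009

First find gcd(1654, 2193):
2193 = 1*1654 + 539
1654 = 3*539 + 37
539 = 14*37 + 21
37 = 1*21 + 16
21 = 1*16 + 5
16 = 3*5 + 1
5 = 5*1 + 0
gcd = 1, so a unique solution mod 2193 exists.
Back-substitute for the Bézout coefficients:
1 = 16 − 3·5
1 = −3·21 + 4·16
1 = 4·37 − 7·21
1 = −7·539 + 102·37
1 = 102·1654 − 313·539
1 = −313·2193 + 415·1654
So 1654·(415) ≡ 1 (mod 2193), giving 1654⁻¹ ≡ 415.
x ≡ 1654⁻¹·13 ≡ 415·13 ≡ 1009 (mod 2193).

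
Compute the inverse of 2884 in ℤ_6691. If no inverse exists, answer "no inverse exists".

Run Euclid on (6691, 2884):
6691 = 2*2884 + 923
2884 = 3*923 + 115
923 = 8*115 + 3
115 = 38*3 + 1
3 = 3*1 + 0
gcd = 1, so the inverse exists. Back-substitute:
1 = 115 − 38·3
1 = −38·923 + 305·115
1 = 305·2884 − 953·923
1 = −953·6691 + 2211·2884
So 2884·2211 ≡ 1 (mod 6691).

2211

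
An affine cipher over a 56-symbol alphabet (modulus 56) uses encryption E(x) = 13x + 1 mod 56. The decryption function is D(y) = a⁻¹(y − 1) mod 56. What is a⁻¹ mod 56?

gcd(56, 13) by repeated division:
56 = 4·13 + 4
13 = 3·4 + 1
4 = 4·1 + 0
gcd = 1, so the inverse exists. Back-substitute:
1 = 13 − 3·4
1 = −3·56 + 13·13
So 13·13 ≡ 1 (mod 56).

13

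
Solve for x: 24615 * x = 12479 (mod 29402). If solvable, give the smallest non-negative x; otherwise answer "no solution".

10617

First find gcd(24615, 29402):
29402 = 1*24615 + 4787
24615 = 5*4787 + 680
4787 = 7*680 + 27
680 = 25*27 + 5
27 = 5*5 + 2
5 = 2*2 + 1
2 = 2*1 + 0
gcd = 1, so a unique solution mod 29402 exists.
Back-substitute for the Bézout coefficients:
1 = 5 − 2·2
1 = −2·27 + 11·5
1 = 11·680 − 277·27
1 = −277·4787 + 1950·680
1 = 1950·24615 − 10027·4787
1 = −10027·29402 + 11977·24615
So 24615·(11977) ≡ 1 (mod 29402), giving 24615⁻¹ ≡ 11977.
x ≡ 24615⁻¹·12479 ≡ 11977·12479 ≡ 10617 (mod 29402).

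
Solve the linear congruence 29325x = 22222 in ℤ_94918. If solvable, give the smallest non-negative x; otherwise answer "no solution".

23778

First find gcd(29325, 94918):
94918 = 3×29325 + 6943
29325 = 4×6943 + 1553
6943 = 4×1553 + 731
1553 = 2×731 + 91
731 = 8×91 + 3
91 = 30×3 + 1
3 = 3×1 + 0
gcd = 1, so a unique solution mod 94918 exists.
Back-substitute for the Bézout coefficients:
1 = 91 − 30·3
1 = −30·731 + 241·91
1 = 241·1553 − 512·731
1 = −512·6943 + 2289·1553
1 = 2289·29325 − 9668·6943
1 = −9668·94918 + 31293·29325
So 29325·(31293) ≡ 1 (mod 94918), giving 29325⁻¹ ≡ 31293.
x ≡ 29325⁻¹·22222 ≡ 31293·22222 ≡ 23778 (mod 94918).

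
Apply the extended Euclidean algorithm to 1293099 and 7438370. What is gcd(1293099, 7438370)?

Apply Euclid's algorithm to 7438370 and 1293099:
7438370 = 5×1293099 + 972875
1293099 = 1×972875 + 320224
972875 = 3×320224 + 12203
320224 = 26×12203 + 2946
12203 = 4×2946 + 419
2946 = 7×419 + 13
419 = 32×13 + 3
13 = 4×3 + 1
3 = 3×1 + 0
gcd(1293099, 7438370) = 1.
Back-substituting:
1 = 13 − 4·3
1 = −4·419 + 129·13
1 = 129·2946 − 907·419
1 = −907·12203 + 3757·2946
1 = 3757·320224 − 98589·12203
1 = −98589·972875 + 299524·320224
1 = 299524·1293099 − 398113·972875
1 = −398113·7438370 + 2290089·1293099
So 1 = (-398113)·7438370 + (2290089)·1293099.

1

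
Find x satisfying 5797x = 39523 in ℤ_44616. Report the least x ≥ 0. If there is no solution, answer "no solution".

First find gcd(5797, 44616):
44616 = 7×5797 + 4037
5797 = 1×4037 + 1760
4037 = 2×1760 + 517
1760 = 3×517 + 209
517 = 2×209 + 99
209 = 2×99 + 11
99 = 9×11 + 0
gcd = 11 and 11 | 39523, so solutions exist. Divide through by 11: 527x ≡ 3593 (mod 4056).
Now find 527⁻¹ mod 4056:
4056 = 7·527 + 367
527 = 1·367 + 160
367 = 2·160 + 47
160 = 3·47 + 19
47 = 2·19 + 9
19 = 2·9 + 1
9 = 9·1 + 0
Back-substitute:
1 = 19 − 2·9
1 = −2·47 + 5·19
1 = 5·160 − 17·47
1 = −17·367 + 39·160
1 = 39·527 − 56·367
1 = −56·4056 + 431·527
So 527⁻¹ ≡ 431 (mod 4056).
Then x ≡ 431·3593 ≡ 3247 (mod 4056); the smallest non-negative solution is x = 3247.

3247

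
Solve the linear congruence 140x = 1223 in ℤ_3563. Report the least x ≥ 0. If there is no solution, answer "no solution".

no solution

gcd(140, 3563):
3563 = 25*140 + 63
140 = 2*63 + 14
63 = 4*14 + 7
14 = 2*7 + 0
gcd = 7, but 7 ∤ 1223, so the congruence has no solution.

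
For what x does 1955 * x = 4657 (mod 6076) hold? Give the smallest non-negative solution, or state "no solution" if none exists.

First find gcd(1955, 6076):
6076 = 3*1955 + 211
1955 = 9*211 + 56
211 = 3*56 + 43
56 = 1*43 + 13
43 = 3*13 + 4
13 = 3*4 + 1
4 = 4*1 + 0
gcd = 1, so a unique solution mod 6076 exists.
Back-substitute for the Bézout coefficients:
1 = 13 − 3·4
1 = −3·43 + 10·13
1 = 10·56 − 13·43
1 = −13·211 + 49·56
1 = 49·1955 − 454·211
1 = −454·6076 + 1411·1955
So 1955·(1411) ≡ 1 (mod 6076), giving 1955⁻¹ ≡ 1411.
x ≡ 1955⁻¹·4657 ≡ 1411·4657 ≡ 2871 (mod 6076).

2871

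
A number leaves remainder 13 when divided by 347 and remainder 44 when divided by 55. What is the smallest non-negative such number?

6259

Write x = 13 + 347·k. Then 347·k ≡ 44 − 13 ≡ 31 (mod 55).
Need 347⁻¹ mod 55. Extended Euclid on (55, 17):
55 = 3*17 + 4
17 = 4*4 + 1
4 = 4*1 + 0
Back-substitute:
1 = 17 − 4·4
1 = −4·55 + 13·17
347⁻¹ ≡ 13 (mod 55), so k ≡ 13·31 ≡ 18 (mod 55).
x = 13 + 347·18 = 6259.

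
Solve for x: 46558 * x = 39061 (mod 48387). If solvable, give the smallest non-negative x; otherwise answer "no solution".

48154

First find gcd(46558, 48387):
48387 = 1·46558 + 1829
46558 = 25·1829 + 833
1829 = 2·833 + 163
833 = 5·163 + 18
163 = 9·18 + 1
18 = 18·1 + 0
gcd = 1, so a unique solution mod 48387 exists.
Back-substitute for the Bézout coefficients:
1 = 163 − 9·18
1 = −9·833 + 46·163
1 = 46·1829 − 101·833
1 = −101·46558 + 2571·1829
1 = 2571·48387 − 2672·46558
So 46558·(-2672) ≡ 1 (mod 48387), giving 46558⁻¹ ≡ 45715.
x ≡ 46558⁻¹·39061 ≡ 45715·39061 ≡ 48154 (mod 48387).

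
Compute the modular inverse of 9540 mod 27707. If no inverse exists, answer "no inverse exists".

Run Euclid on (27707, 9540):
27707 = 2×9540 + 8627
9540 = 1×8627 + 913
8627 = 9×913 + 410
913 = 2×410 + 93
410 = 4×93 + 38
93 = 2×38 + 17
38 = 2×17 + 4
17 = 4×4 + 1
4 = 4×1 + 0
Since gcd(9540, 27707) = 1, back-substitute to write 1 as a combination:
1 = 17 − 4·4
1 = −4·38 + 9·17
1 = 9·93 − 22·38
1 = −22·410 + 97·93
1 = 97·913 − 216·410
1 = −216·8627 + 2041·913
1 = 2041·9540 − 2257·8627
1 = −2257·27707 + 6555·9540
So 9540·6555 ≡ 1 (mod 27707).

6555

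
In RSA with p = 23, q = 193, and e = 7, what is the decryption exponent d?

1207

φ(n) = (p−1)(q−1) = 22·192 = 4224.
Need d with 7·d ≡ 1 (mod 4224). Apply the extended Euclidean algorithm:
4224 = 603*7 + 3
7 = 2*3 + 1
3 = 3*1 + 0
Back-substitute:
1 = 7 − 2·3
1 = −2·4224 + 1207·7
So 7·1207 ≡ 1 (mod 4224), hence d = 1207.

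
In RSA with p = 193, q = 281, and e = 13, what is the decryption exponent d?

φ(n) = (p−1)(q−1) = 192·280 = 53760.
Need d with 13·d ≡ 1 (mod 53760). Apply the extended Euclidean algorithm:
53760 = 4135·13 + 5
13 = 2·5 + 3
5 = 1·3 + 2
3 = 1·2 + 1
2 = 2·1 + 0
Back-substitute:
1 = 3 − 2
1 = −5 + 2·3
1 = 2·13 − 5·5
1 = −5·53760 + 20677·13
So 13·20677 ≡ 1 (mod 53760), hence d = 20677.

20677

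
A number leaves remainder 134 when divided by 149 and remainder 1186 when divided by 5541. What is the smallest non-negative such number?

28891

Write x = 134 + 149·k. Then 149·k ≡ 1186 − 134 ≡ 1052 (mod 5541).
Need 149⁻¹ mod 5541. Extended Euclid on (5541, 149):
5541 = 37*149 + 28
149 = 5*28 + 9
28 = 3*9 + 1
9 = 9*1 + 0
Back-substitute:
1 = 28 − 3·9
1 = −3·149 + 16·28
1 = 16·5541 − 595·149
149⁻¹ ≡ 4946 (mod 5541), so k ≡ 4946·1052 ≡ 193 (mod 5541).
x = 134 + 149·193 = 28891.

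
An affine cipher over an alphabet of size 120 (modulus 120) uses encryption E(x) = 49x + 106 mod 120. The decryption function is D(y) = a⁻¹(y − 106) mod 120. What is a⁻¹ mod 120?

Run Euclid on (120, 49):
120 = 2*49 + 22
49 = 2*22 + 5
22 = 4*5 + 2
5 = 2*2 + 1
2 = 2*1 + 0
Since gcd(49, 120) = 1, back-substitute to write 1 as a combination:
1 = 5 − 2·2
1 = −2·22 + 9·5
1 = 9·49 − 20·22
1 = −20·120 + 49·49
So 49·49 ≡ 1 (mod 120).

49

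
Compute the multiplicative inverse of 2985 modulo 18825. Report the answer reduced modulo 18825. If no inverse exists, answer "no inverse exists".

Compute gcd(2985, 18825):
18825 = 6·2985 + 915
2985 = 3·915 + 240
915 = 3·240 + 195
240 = 1·195 + 45
195 = 4·45 + 15
45 = 3·15 + 0
gcd(2985, 18825) = 15 ≠ 1, so 2985 has no multiplicative inverse modulo 18825.

no inverse exists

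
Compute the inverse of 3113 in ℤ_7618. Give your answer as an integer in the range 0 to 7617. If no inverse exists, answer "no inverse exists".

Apply the Euclidean algorithm to 7618 and 3113:
7618 = 2×3113 + 1392
3113 = 2×1392 + 329
1392 = 4×329 + 76
329 = 4×76 + 25
76 = 3×25 + 1
25 = 25×1 + 0
The gcd is 1. Working backward:
1 = 76 − 3·25
1 = −3·329 + 13·76
1 = 13·1392 − 55·329
1 = −55·3113 + 123·1392
1 = 123·7618 − 301·3113
Hence 3113⁻¹ ≡ -301 ≡ 7317 (mod 7618).

7317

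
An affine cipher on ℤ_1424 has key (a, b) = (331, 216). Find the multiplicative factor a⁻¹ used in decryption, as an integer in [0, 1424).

1011

Apply the Euclidean algorithm to 1424 and 331:
1424 = 4×331 + 100
331 = 3×100 + 31
100 = 3×31 + 7
31 = 4×7 + 3
7 = 2×3 + 1
3 = 3×1 + 0
The gcd is 1. Working backward:
1 = 7 − 2·3
1 = −2·31 + 9·7
1 = 9·100 − 29·31
1 = −29·331 + 96·100
1 = 96·1424 − 413·331
Thus 331·(-413) ≡ 1 (mod 1424); reducing, -413 mod 1424 = 1011.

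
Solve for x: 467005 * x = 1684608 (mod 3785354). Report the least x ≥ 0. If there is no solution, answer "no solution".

First find gcd(467005, 3785354):
3785354 = 8×467005 + 49314
467005 = 9×49314 + 23179
49314 = 2×23179 + 2956
23179 = 7×2956 + 2487
2956 = 1×2487 + 469
2487 = 5×469 + 142
469 = 3×142 + 43
142 = 3×43 + 13
43 = 3×13 + 4
13 = 3×4 + 1
4 = 4×1 + 0
gcd = 1, so a unique solution mod 3785354 exists.
Back-substitute for the Bézout coefficients:
1 = 13 − 3·4
1 = −3·43 + 10·13
1 = 10·142 − 33·43
1 = −33·469 + 109·142
1 = 109·2487 − 578·469
1 = −578·2956 + 687·2487
1 = 687·23179 − 5387·2956
1 = −5387·49314 + 11461·23179
1 = 11461·467005 − 108536·49314
1 = −108536·3785354 + 879749·467005
So 467005·(879749) ≡ 1 (mod 3785354), giving 467005⁻¹ ≡ 879749.
x ≡ 467005⁻¹·1684608 ≡ 879749·1684608 ≡ 1761374 (mod 3785354).

1761374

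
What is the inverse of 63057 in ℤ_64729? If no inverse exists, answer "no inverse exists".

gcd(64729, 63057) by repeated division:
64729 = 1*63057 + 1672
63057 = 37*1672 + 1193
1672 = 1*1193 + 479
1193 = 2*479 + 235
479 = 2*235 + 9
235 = 26*9 + 1
9 = 9*1 + 0
The gcd is 1. Working backward:
1 = 235 − 26·9
1 = −26·479 + 53·235
1 = 53·1193 − 132·479
1 = −132·1672 + 185·1193
1 = 185·63057 − 6977·1672
1 = −6977·64729 + 7162·63057
So 63057·7162 ≡ 1 (mod 64729).

7162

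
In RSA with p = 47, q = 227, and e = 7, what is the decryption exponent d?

8911

φ(n) = (p−1)(q−1) = 46·226 = 10396.
Need d with 7·d ≡ 1 (mod 10396). Apply the extended Euclidean algorithm:
10396 = 1485·7 + 1
7 = 7·1 + 0
Back-substitute:
1 = 10396 − 1485·7
So 7·(-1485) ≡ 1 (mod 10396), hence d ≡ -1485 ≡ 8911 (mod 10396).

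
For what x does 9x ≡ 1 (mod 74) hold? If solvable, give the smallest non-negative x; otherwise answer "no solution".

33

First find gcd(9, 74):
74 = 8·9 + 2
9 = 4·2 + 1
2 = 2·1 + 0
gcd = 1, so a unique solution mod 74 exists.
Back-substitute for the Bézout coefficients:
1 = 9 − 4·2
1 = −4·74 + 33·9
So 9·(33) ≡ 1 (mod 74), giving 9⁻¹ ≡ 33.
x ≡ 9⁻¹·1 ≡ 33·1 ≡ 33 (mod 74).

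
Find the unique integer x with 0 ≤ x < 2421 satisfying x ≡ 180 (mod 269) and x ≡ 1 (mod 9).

Write x = 180 + 269·k. Then 269·k ≡ 1 − 180 ≡ 1 (mod 9).
Need 269⁻¹ mod 9. Extended Euclid on (9, 8):
9 = 1×8 + 1
8 = 8×1 + 0
Back-substitute:
1 = 9 − 8
269⁻¹ ≡ 8 (mod 9), so k ≡ 8·1 ≡ 8 (mod 9).
x = 180 + 269·8 = 2332.

2332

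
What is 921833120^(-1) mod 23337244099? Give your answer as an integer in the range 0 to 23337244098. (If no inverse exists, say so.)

no inverse exists

Euclidean algorithm on 23337244099, 921833120:
23337244099 = 25*921833120 + 291416099
921833120 = 3*291416099 + 47584823
291416099 = 6*47584823 + 5907161
47584823 = 8*5907161 + 327535
5907161 = 18*327535 + 11531
327535 = 28*11531 + 4667
11531 = 2*4667 + 2197
4667 = 2*2197 + 273
2197 = 8*273 + 13
273 = 21*13 + 0
The gcd is 13, not 1, hence no inverse exists.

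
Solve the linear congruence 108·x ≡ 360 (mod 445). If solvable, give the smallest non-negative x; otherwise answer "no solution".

300

First find gcd(108, 445):
445 = 4×108 + 13
108 = 8×13 + 4
13 = 3×4 + 1
4 = 4×1 + 0
gcd = 1, so a unique solution mod 445 exists.
Back-substitute for the Bézout coefficients:
1 = 13 − 3·4
1 = −3·108 + 25·13
1 = 25·445 − 103·108
So 108·(-103) ≡ 1 (mod 445), giving 108⁻¹ ≡ 342.
x ≡ 108⁻¹·360 ≡ 342·360 ≡ 300 (mod 445).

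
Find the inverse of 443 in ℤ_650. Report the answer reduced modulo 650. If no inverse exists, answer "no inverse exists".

Apply the Euclidean algorithm to 650 and 443:
650 = 1×443 + 207
443 = 2×207 + 29
207 = 7×29 + 4
29 = 7×4 + 1
4 = 4×1 + 0
Since gcd(443, 650) = 1, back-substitute to write 1 as a combination:
1 = 29 − 7·4
1 = −7·207 + 50·29
1 = 50·443 − 107·207
1 = −107·650 + 157·443
So 443·157 ≡ 1 (mod 650).

157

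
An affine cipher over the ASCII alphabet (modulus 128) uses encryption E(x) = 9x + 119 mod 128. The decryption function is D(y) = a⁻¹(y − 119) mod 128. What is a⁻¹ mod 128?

Run Euclid on (128, 9):
128 = 14×9 + 2
9 = 4×2 + 1
2 = 2×1 + 0
gcd = 1, so the inverse exists. Back-substitute:
1 = 9 − 4·2
1 = −4·128 + 57·9
So 9·57 ≡ 1 (mod 128).

57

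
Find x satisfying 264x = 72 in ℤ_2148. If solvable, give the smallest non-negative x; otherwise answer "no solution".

First find gcd(264, 2148):
2148 = 8×264 + 36
264 = 7×36 + 12
36 = 3×12 + 0
gcd = 12 and 12 | 72, so solutions exist. Divide through by 12: 22x ≡ 6 (mod 179).
Now find 22⁻¹ mod 179:
179 = 8×22 + 3
22 = 7×3 + 1
3 = 3×1 + 0
Back-substitute:
1 = 22 − 7·3
1 = −7·179 + 57·22
So 22⁻¹ ≡ 57 (mod 179).
Then x ≡ 57·6 ≡ 163 (mod 179); the smallest non-negative solution is x = 163.

163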